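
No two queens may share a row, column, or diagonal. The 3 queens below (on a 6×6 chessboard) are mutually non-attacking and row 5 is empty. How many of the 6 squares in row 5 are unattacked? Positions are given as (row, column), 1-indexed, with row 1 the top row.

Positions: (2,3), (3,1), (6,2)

(2,3) attacks row 5 at column 3 and diagonals 6.
(3,1) attacks row 5 at column 1 and diagonals 3.
(6,2) attacks row 5 at column 2 and diagonals 1, 3.
Attacked columns: {1, 2, 3, 6}. Safe: {4, 5}.

2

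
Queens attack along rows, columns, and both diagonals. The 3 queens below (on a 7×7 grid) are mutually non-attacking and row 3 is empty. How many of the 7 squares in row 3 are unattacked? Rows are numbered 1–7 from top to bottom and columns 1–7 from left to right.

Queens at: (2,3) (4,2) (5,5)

1

(2,3) attacks row 3 at column 3 and diagonals 2, 4.
(4,2) attacks row 3 at column 2 and diagonals 1, 3.
(5,5) attacks row 3 at column 5 and diagonals 3, 7.
Attacked columns: {1, 2, 3, 4, 5, 7}. Safe: {6}.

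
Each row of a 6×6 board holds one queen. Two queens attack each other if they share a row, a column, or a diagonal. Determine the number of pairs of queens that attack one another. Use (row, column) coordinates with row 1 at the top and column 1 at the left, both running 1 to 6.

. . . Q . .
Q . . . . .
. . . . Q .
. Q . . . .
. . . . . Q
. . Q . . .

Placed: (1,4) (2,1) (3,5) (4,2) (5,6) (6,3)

All columns are distinct and no two queens satisfy |Δrow| = |Δcol|, so no pair attacks.

0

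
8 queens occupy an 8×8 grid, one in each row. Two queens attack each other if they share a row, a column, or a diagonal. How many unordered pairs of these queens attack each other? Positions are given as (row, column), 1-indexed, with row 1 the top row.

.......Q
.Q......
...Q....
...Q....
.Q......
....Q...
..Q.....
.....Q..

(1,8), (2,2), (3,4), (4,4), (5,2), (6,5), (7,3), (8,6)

Same column: (2,2)–(5,2) (column 2); (3,4)–(4,4) (column 4).
Same diagonal: (2,2)–(4,4) (|2−4| = |2−4| = 2); (3,4)–(5,2) (|3−5| = |4−2| = 2).
Total attacking pairs: 4.

4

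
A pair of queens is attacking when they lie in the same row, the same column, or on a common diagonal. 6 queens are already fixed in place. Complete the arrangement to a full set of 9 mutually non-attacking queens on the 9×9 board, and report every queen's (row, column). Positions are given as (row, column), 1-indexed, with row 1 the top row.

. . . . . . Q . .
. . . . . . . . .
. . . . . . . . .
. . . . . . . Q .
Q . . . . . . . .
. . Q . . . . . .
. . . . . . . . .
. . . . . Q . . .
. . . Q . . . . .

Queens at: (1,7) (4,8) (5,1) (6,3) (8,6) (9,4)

Row 2: attacked by (1,7)→{6,7,8}; (4,8)→{6,8}; (5,1)→{1,4}; (6,3)→{3,7}; (8,6)→{6}; (9,4)→{4}. Safe: 2, 5, 9. Place at column 5.
Row 3: attacked by (1,7)→{5,7,9}; (2,5)→{4,5,6}; (4,8)→{7,8,9}; (5,1)→{1,3}; (6,3)→{3,6}; (8,6)→{1,6}; (9,4)→{4}. Safe: 2. Place at column 2.
Row 7: attacked by (1,7)→{1,7}; (2,5)→{5}; (3,2)→{2,6}; (4,8)→{5,8}; (5,1)→{1,3}; (6,3)→{2,3,4}; (8,6)→{5,6,7}; (9,4)→{2,4,6}. Safe: 9. Place at column 9.
Columns [7, 5, 2, 8, 1, 3, 9, 6, 4], r−c [-6, -3, 1, -4, 4, 3, -2, 2, 5], r+c [8, 7, 5, 12, 6, 9, 16, 14, 13] are all distinct, so no two queens attack.

(1,7) (2,5) (3,2) (4,8) (5,1) (6,3) (7,9) (8,6) (9,4)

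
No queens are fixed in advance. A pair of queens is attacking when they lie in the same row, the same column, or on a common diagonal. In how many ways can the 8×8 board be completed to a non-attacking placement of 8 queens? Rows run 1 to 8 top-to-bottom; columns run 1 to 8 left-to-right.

Branch on row 1: col 1 → 4; col 2 → 8; col 3 → 16; col 4 → 18; col 5 → 18; col 6 → 16; col 7 → 8; col 8 → 4.
Sum: 4 + 8 + 16 + 18 + 18 + 16 + 8 + 4 = 92.
(This is the classic 8-queens count.)

92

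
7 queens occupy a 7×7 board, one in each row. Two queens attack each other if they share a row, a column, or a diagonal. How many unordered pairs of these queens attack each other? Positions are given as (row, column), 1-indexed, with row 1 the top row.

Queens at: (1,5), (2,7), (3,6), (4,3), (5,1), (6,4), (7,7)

Same column: (2,7)–(7,7) (column 7).
Same diagonal: (1,5)–(5,1) (|1−5| = |5−1| = 4); (2,7)–(3,6) (|2−3| = |7−6| = 1).
Total attacking pairs: 3.

3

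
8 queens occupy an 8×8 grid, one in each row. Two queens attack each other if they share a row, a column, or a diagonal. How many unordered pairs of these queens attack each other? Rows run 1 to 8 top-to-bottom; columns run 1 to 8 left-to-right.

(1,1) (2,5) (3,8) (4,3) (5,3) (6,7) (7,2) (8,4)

2

Same column: (4,3)–(5,3) (column 3).
Same diagonal: (2,5)–(4,3) (|2−4| = |5−3| = 2).
Total attacking pairs: 2.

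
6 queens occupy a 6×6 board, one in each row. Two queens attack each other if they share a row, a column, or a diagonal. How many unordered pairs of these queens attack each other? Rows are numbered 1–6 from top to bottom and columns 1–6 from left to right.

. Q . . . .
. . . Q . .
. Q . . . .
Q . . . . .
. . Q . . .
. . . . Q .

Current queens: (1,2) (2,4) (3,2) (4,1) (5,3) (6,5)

3

Same column: (1,2)–(3,2) (column 2).
Same diagonal: (3,2)–(4,1) (|3−4| = |2−1| = 1); (3,2)–(6,5) (|3−6| = |2−5| = 3).
Total attacking pairs: 3.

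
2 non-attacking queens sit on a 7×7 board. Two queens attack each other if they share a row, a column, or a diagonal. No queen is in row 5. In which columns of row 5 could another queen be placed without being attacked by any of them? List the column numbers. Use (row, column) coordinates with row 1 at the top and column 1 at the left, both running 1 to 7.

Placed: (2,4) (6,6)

(2,4) attacks row 5 at column 4 and diagonals 1, 7.
(6,6) attacks row 5 at column 6 and diagonals 5, 7.
Attacked columns: {1, 4, 5, 6, 7}. Safe: {2, 3}.

columns 2, 3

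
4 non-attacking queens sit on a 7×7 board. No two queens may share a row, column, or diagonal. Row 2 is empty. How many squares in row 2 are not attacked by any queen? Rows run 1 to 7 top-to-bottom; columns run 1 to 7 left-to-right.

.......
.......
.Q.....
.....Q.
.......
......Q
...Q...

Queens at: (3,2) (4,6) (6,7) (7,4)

(3,2) attacks row 2 at column 2 and diagonals 1, 3.
(4,6) attacks row 2 at column 6 and diagonals 4.
(6,7) attacks row 2 at column 7 and diagonals 3.
(7,4) attacks row 2 at column 4.
Attacked columns: {1, 2, 3, 4, 6, 7}. Safe: {5}.

1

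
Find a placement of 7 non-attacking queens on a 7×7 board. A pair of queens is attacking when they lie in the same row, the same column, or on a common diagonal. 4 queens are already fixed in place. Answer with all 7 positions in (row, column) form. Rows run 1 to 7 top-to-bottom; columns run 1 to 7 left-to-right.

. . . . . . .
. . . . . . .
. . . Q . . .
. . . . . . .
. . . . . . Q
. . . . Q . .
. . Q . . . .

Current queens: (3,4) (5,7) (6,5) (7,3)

(1,1) (2,6) (3,4) (4,2) (5,7) (6,5) (7,3)

Row 1: attacked by (3,4)→{2,4,6}; (5,7)→{3,7}; (6,5)→{5}; (7,3)→{3}. Safe: 1. Place at column 1.
Row 2: attacked by (1,1)→{1,2}; (3,4)→{3,4,5}; (5,7)→{4,7}; (6,5)→{1,5}; (7,3)→{3}. Safe: 6. Place at column 6.
Row 4: attacked by (1,1)→{1,4}; (2,6)→{4,6}; (3,4)→{3,4,5}; (5,7)→{6,7}; (6,5)→{3,5,7}; (7,3)→{3,6}. Safe: 2. Place at column 2.
Columns [1, 6, 4, 2, 7, 5, 3], r−c [0, -4, -1, 2, -2, 1, 4], r+c [2, 8, 7, 6, 12, 11, 10] are all distinct, so no two queens attack.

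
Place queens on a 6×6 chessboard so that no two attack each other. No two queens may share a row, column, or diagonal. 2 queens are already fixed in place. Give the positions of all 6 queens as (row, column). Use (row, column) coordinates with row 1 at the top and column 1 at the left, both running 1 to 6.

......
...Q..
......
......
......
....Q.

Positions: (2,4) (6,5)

Row 1: attacked by (2,4)→{3,4,5}; (6,5)→{5}. Safe: 1, 2, 6. Place at column 2.
Row 3: attacked by (1,2)→{2,4}; (2,4)→{3,4,5}; (6,5)→{2,5}. Safe: 1, 6. Place at column 6.
Row 4: attacked by (1,2)→{2,5}; (2,4)→{2,4,6}; (3,6)→{5,6}; (6,5)→{3,5}. Safe: 1. Place at column 1.
Row 5: attacked by (1,2)→{2,6}; (2,4)→{1,4}; (3,6)→{4,6}; (4,1)→{1,2}; (6,5)→{4,5,6}. Safe: 3. Place at column 3.
Columns [2, 4, 6, 1, 3, 5], r−c [-1, -2, -3, 3, 2, 1], r+c [3, 6, 9, 5, 8, 11] are all distinct, so no two queens attack.

(1,2) (2,4) (3,6) (4,1) (5,3) (6,5)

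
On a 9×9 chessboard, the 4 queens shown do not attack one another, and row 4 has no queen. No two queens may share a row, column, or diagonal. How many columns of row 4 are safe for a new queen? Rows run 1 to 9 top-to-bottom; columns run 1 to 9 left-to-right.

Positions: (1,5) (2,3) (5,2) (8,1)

(1,5) attacks row 4 at column 5 and diagonals 2, 8.
(2,3) attacks row 4 at column 3 and diagonals 1, 5.
(5,2) attacks row 4 at column 2 and diagonals 1, 3.
(8,1) attacks row 4 at column 1 and diagonals 5.
Attacked columns: {1, 2, 3, 5, 8}. Safe: {4, 6, 7, 9}.

4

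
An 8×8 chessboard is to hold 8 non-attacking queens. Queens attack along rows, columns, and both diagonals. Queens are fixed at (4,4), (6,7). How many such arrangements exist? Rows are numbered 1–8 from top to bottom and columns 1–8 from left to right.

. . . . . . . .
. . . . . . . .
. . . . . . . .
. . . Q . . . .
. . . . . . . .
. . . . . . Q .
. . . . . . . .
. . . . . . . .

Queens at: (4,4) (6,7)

3

Branch on row 1: col 3 → 1; col 5 → 1; col 6 → 1; col 8 → 0.
Sum: 1 + 1 + 1 + 0 = 3.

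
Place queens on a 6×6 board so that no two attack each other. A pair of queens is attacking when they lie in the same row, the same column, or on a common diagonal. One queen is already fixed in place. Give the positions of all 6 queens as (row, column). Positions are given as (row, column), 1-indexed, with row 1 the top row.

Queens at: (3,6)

(1,2) (2,4) (3,6) (4,1) (5,3) (6,5)

Row 1: attacked by (3,6)→{4,6}. Safe: 1, 2, 3, 5. Place at column 2.
Row 2: attacked by (1,2)→{1,2,3}; (3,6)→{5,6}. Safe: 4. Place at column 4.
Row 4: attacked by (1,2)→{2,5}; (2,4)→{2,4,6}; (3,6)→{5,6}. Safe: 1, 3. Place at column 1.
Row 5: attacked by (1,2)→{2,6}; (2,4)→{1,4}; (3,6)→{4,6}; (4,1)→{1,2}. Safe: 3, 5. Place at column 3.
Row 6: attacked by (1,2)→{2}; (2,4)→{4}; (3,6)→{3,6}; (4,1)→{1,3}; (5,3)→{2,3,4}. Safe: 5. Place at column 5.
Columns [2, 4, 6, 1, 3, 5], r−c [-1, -2, -3, 3, 2, 1], r+c [3, 6, 9, 5, 8, 11] are all distinct, so no two queens attack.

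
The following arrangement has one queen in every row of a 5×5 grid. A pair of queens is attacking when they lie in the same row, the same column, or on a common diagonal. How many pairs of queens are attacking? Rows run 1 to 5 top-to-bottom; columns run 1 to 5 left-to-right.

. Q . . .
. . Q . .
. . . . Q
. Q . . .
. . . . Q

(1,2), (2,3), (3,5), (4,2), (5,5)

Same column: (1,2)–(4,2) (column 2); (3,5)–(5,5) (column 5).
Same diagonal: (1,2)–(2,3) (|1−2| = |2−3| = 1).
Total attacking pairs: 3.

3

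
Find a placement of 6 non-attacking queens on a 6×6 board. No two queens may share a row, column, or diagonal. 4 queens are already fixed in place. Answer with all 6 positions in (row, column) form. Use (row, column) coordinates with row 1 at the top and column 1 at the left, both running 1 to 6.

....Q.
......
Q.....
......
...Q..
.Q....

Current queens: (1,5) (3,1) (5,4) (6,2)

(1,5) (2,3) (3,1) (4,6) (5,4) (6,2)

Row 2: attacked by (1,5)→{4,5,6}; (3,1)→{1,2}; (5,4)→{1,4}; (6,2)→{2,6}. Safe: 3. Place at column 3.
Row 4: attacked by (1,5)→{2,5}; (2,3)→{1,3,5}; (3,1)→{1,2}; (5,4)→{3,4,5}; (6,2)→{2,4}. Safe: 6. Place at column 6.
Columns [5, 3, 1, 6, 4, 2], r−c [-4, -1, 2, -2, 1, 4], r+c [6, 5, 4, 10, 9, 8] are all distinct, so no two queens attack.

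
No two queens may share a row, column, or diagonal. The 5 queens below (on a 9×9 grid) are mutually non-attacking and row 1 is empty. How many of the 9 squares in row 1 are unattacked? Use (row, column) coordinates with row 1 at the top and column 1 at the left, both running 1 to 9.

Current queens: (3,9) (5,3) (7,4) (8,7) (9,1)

(3,9) attacks row 1 at column 9 and diagonals 7.
(5,3) attacks row 1 at column 3 and diagonals 7.
(7,4) attacks row 1 at column 4.
(8,7) attacks row 1 at column 7.
(9,1) attacks row 1 at column 1 and diagonals 9.
Attacked columns: {1, 3, 4, 7, 9}. Safe: {2, 5, 6, 8}.

4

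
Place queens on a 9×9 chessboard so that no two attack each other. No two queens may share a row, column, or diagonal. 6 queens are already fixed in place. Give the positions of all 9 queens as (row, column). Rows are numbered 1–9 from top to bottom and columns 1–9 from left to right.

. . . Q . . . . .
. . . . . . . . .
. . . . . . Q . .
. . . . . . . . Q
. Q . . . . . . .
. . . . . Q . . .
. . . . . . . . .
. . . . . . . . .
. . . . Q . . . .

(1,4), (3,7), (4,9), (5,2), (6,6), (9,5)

(1,4) (2,1) (3,7) (4,9) (5,2) (6,6) (7,8) (8,3) (9,5)

Row 2: attacked by (1,4)→{3,4,5}; (3,7)→{6,7,8}; (4,9)→{7,9}; (5,2)→{2,5}; (6,6)→{2,6}; (9,5)→{5}. Safe: 1. Place at column 1.
Row 7: attacked by (1,4)→{4}; (2,1)→{1,6}; (3,7)→{3,7}; (4,9)→{6,9}; (5,2)→{2,4}; (6,6)→{5,6,7}; (9,5)→{3,5,7}. Safe: 8. Place at column 8.
Row 8: attacked by (1,4)→{4}; (2,1)→{1,7}; (3,7)→{2,7}; (4,9)→{5,9}; (5,2)→{2,5}; (6,6)→{4,6,8}; (7,8)→{7,8,9}; (9,5)→{4,5,6}. Safe: 3. Place at column 3.
Columns [4, 1, 7, 9, 2, 6, 8, 3, 5], r−c [-3, 1, -4, -5, 3, 0, -1, 5, 4], r+c [5, 3, 10, 13, 7, 12, 15, 11, 14] are all distinct, so no two queens attack.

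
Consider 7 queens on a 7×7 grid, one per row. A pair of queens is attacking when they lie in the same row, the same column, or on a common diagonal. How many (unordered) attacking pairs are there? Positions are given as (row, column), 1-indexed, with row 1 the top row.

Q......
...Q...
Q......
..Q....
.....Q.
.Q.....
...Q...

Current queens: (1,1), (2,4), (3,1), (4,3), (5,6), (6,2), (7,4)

3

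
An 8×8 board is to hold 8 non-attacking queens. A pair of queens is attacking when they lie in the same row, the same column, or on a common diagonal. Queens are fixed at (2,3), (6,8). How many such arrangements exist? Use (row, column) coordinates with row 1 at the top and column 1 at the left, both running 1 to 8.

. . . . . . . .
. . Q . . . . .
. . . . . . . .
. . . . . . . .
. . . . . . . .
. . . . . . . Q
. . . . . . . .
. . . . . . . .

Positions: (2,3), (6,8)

Branch on row 1: col 1 → 0; col 5 → 1; col 6 → 3; col 7 → 0.
Sum: 0 + 1 + 3 + 0 = 4.

4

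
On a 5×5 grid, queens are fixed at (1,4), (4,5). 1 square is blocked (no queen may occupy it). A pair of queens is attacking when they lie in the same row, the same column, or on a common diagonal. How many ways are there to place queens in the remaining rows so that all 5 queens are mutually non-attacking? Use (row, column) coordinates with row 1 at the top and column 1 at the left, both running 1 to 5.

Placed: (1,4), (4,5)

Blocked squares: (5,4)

1

Branch on row 2: col 1 → 1; col 2 → 0.
Sum: 1 + 0 = 1.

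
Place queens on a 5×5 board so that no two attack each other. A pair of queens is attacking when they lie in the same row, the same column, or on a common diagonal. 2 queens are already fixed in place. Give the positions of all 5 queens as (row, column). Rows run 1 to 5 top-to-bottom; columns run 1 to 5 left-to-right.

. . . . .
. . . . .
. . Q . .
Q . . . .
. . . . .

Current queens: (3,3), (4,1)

Row 1: attacked by (3,3)→{1,3,5}; (4,1)→{1,4}. Safe: 2. Place at column 2.
Row 2: attacked by (1,2)→{1,2,3}; (3,3)→{2,3,4}; (4,1)→{1,3}. Safe: 5. Place at column 5.
Row 5: attacked by (1,2)→{2}; (2,5)→{2,5}; (3,3)→{1,3,5}; (4,1)→{1,2}. Safe: 4. Place at column 4.
Columns [2, 5, 3, 1, 4], r−c [-1, -3, 0, 3, 1], r+c [3, 7, 6, 5, 9] are all distinct, so no two queens attack.

(1,2) (2,5) (3,3) (4,1) (5,4)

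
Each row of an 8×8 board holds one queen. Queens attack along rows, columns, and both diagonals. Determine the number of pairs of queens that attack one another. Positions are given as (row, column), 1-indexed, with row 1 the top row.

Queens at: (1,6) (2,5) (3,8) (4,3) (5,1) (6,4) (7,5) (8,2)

7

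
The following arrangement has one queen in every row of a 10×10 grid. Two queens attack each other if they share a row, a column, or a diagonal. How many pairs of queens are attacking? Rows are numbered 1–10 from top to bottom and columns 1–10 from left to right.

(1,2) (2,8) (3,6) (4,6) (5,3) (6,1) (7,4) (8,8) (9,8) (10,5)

Same column: (2,8)–(8,8) (column 8); (2,8)–(9,8) (column 8); (3,6)–(4,6) (column 6); (8,8)–(9,8) (column 8).
Same diagonal: (2,8)–(4,6) (|2−4| = |8−6| = 2); (6,1)–(10,5) (|6−10| = |1−5| = 4).
Total attacking pairs: 6.

6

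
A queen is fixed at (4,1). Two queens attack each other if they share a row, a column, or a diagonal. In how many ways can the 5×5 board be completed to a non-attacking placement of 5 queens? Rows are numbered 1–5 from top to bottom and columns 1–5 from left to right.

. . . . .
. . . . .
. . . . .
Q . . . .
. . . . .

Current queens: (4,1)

2

Branch on row 1: col 2 → 1; col 3 → 0; col 5 → 1.
Sum: 1 + 0 + 1 = 2.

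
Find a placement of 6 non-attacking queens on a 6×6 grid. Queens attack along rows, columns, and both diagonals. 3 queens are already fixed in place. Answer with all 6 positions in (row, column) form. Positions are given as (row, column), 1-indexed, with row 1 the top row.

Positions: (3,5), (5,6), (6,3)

Row 1: attacked by (3,5)→{3,5}; (5,6)→{2,6}; (6,3)→{3}. Safe: 1, 4. Place at column 4.
Row 2: attacked by (1,4)→{3,4,5}; (3,5)→{4,5,6}; (5,6)→{3,6}; (6,3)→{3}. Safe: 1, 2. Place at column 1.
Row 4: attacked by (1,4)→{1,4}; (2,1)→{1,3}; (3,5)→{4,5,6}; (5,6)→{5,6}; (6,3)→{1,3,5}. Safe: 2. Place at column 2.
Columns [4, 1, 5, 2, 6, 3], r−c [-3, 1, -2, 2, -1, 3], r+c [5, 3, 8, 6, 11, 9] are all distinct, so no two queens attack.

(1,4) (2,1) (3,5) (4,2) (5,6) (6,3)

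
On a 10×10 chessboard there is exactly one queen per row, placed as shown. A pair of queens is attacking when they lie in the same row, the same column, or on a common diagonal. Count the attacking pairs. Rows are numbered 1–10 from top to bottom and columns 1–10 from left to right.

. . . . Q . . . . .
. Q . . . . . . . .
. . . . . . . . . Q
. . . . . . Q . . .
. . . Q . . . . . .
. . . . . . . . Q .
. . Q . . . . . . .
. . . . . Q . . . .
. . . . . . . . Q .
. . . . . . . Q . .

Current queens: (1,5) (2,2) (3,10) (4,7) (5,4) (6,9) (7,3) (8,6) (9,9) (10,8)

5

Same column: (6,9)–(9,9) (column 9).
Same diagonal: (2,2)–(9,9) (|2−9| = |2−9| = 7); (4,7)–(6,9) (|4−6| = |7−9| = 2); (8,6)–(10,8) (|8−10| = |6−8| = 2); (9,9)–(10,8) (|9−10| = |9−8| = 1).
Total attacking pairs: 5.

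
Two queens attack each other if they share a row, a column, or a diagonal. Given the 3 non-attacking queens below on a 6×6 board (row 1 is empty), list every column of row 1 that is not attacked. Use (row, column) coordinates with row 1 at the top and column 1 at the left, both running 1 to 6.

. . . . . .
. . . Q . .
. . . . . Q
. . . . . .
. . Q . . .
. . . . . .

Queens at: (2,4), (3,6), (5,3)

(2,4) attacks row 1 at column 4 and diagonals 3, 5.
(3,6) attacks row 1 at column 6 and diagonals 4.
(5,3) attacks row 1 at column 3.
Attacked columns: {3, 4, 5, 6}. Safe: {1, 2}.

columns 1, 2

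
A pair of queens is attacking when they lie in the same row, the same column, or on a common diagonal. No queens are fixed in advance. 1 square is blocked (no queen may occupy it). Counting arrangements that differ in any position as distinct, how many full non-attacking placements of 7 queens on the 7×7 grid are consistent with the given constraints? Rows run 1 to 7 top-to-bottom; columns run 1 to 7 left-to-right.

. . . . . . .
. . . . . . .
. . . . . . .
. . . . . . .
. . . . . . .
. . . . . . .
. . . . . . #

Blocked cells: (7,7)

36

Branch on row 1: col 1 → 4; col 2 → 6; col 3 → 5; col 4 → 5; col 5 → 5; col 6 → 7; col 7 → 4.
Sum: 4 + 6 + 5 + 5 + 5 + 7 + 4 = 36.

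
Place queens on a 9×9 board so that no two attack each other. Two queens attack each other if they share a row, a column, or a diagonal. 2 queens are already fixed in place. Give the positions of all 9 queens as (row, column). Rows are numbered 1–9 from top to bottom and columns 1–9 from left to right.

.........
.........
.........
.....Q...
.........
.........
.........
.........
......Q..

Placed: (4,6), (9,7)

(1,2) (2,5) (3,8) (4,6) (5,9) (6,3) (7,1) (8,4) (9,7)

Row 1: attacked by (4,6)→{3,6,9}; (9,7)→{7}. Safe: 1, 2, 4, 5, 8. Place at column 2.
Row 2: attacked by (1,2)→{1,2,3}; (4,6)→{4,6,8}; (9,7)→{7}. Safe: 5, 9. Place at column 5.
Row 3: attacked by (1,2)→{2,4}; (2,5)→{4,5,6}; (4,6)→{5,6,7}; (9,7)→{1,7}. Safe: 3, 8, 9. Place at column 8.
Row 5: attacked by (1,2)→{2,6}; (2,5)→{2,5,8}; (3,8)→{6,8}; (4,6)→{5,6,7}; (9,7)→{3,7}. Safe: 1, 4, 9. Place at column 9.
Row 6: attacked by (1,2)→{2,7}; (2,5)→{1,5,9}; (3,8)→{5,8}; (4,6)→{4,6,8}; (5,9)→{8,9}; (9,7)→{4,7}. Safe: 3. Place at column 3.
Row 7: attacked by (1,2)→{2,8}; (2,5)→{5}; (3,8)→{4,8}; (4,6)→{3,6,9}; (5,9)→{7,9}; (6,3)→{2,3,4}; (9,7)→{5,7,9}. Safe: 1. Place at column 1.
Row 8: attacked by (1,2)→{2,9}; (2,5)→{5}; (3,8)→{3,8}; (4,6)→{2,6}; (5,9)→{6,9}; (6,3)→{1,3,5}; (7,1)→{1,2}; (9,7)→{6,7,8}. Safe: 4. Place at column 4.
Columns [2, 5, 8, 6, 9, 3, 1, 4, 7], r−c [-1, -3, -5, -2, -4, 3, 6, 4, 2], r+c [3, 7, 11, 10, 14, 9, 8, 12, 16] are all distinct, so no two queens attack.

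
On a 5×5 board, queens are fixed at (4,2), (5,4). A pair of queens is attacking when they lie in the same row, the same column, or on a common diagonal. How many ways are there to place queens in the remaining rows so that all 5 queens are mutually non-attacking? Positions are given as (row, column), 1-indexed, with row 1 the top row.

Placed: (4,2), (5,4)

Branch on row 1: col 1 → 1; col 3 → 0.
Sum: 1 + 0 = 1.

1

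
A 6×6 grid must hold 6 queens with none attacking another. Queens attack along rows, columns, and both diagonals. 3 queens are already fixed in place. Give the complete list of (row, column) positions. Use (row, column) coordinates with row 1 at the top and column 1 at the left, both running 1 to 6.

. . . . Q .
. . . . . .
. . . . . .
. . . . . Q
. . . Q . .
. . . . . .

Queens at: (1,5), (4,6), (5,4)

Row 2: attacked by (1,5)→{4,5,6}; (4,6)→{4,6}; (5,4)→{1,4}. Safe: 2, 3. Place at column 3.
Row 3: attacked by (1,5)→{3,5}; (2,3)→{2,3,4}; (4,6)→{5,6}; (5,4)→{2,4,6}. Safe: 1. Place at column 1.
Row 6: attacked by (1,5)→{5}; (2,3)→{3}; (3,1)→{1,4}; (4,6)→{4,6}; (5,4)→{3,4,5}. Safe: 2. Place at column 2.
Columns [5, 3, 1, 6, 4, 2], r−c [-4, -1, 2, -2, 1, 4], r+c [6, 5, 4, 10, 9, 8] are all distinct, so no two queens attack.

(1,5) (2,3) (3,1) (4,6) (5,4) (6,2)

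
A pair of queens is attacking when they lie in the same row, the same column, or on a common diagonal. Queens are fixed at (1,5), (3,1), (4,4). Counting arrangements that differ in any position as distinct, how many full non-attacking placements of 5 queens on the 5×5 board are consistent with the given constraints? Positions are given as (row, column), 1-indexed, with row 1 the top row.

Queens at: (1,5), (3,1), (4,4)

Branch on row 2: col 3 → 1.
Sum: 1 = 1.

1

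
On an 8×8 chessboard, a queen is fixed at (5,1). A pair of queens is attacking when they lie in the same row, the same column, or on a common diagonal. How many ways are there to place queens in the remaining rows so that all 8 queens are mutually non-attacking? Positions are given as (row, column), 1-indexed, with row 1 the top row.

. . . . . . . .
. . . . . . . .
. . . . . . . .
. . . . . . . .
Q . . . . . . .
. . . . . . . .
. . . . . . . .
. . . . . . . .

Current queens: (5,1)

18

Branch on row 1: col 2 → 3; col 3 → 4; col 4 → 5; col 6 → 4; col 7 → 1; col 8 → 1.
Sum: 3 + 4 + 5 + 4 + 1 + 1 = 18.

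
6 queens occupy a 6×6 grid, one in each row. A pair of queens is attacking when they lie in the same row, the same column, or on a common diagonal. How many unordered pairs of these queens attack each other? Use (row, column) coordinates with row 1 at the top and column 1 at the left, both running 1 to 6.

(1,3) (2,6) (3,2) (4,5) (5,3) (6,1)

2

Same column: (1,3)–(5,3) (column 3).
Same diagonal: (2,6)–(5,3) (|2−5| = |6−3| = 3).
Total attacking pairs: 2.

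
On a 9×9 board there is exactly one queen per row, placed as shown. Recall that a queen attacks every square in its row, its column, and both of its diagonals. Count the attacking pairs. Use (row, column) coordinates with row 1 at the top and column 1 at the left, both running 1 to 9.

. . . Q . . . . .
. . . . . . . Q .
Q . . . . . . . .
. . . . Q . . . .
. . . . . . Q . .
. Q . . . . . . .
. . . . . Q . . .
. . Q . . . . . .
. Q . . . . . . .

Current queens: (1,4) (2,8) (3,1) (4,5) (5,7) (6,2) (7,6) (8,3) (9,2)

Same column: (6,2)–(9,2) (column 2).
Same diagonal: (8,3)–(9,2) (|8−9| = |3−2| = 1).
Total attacking pairs: 2.

2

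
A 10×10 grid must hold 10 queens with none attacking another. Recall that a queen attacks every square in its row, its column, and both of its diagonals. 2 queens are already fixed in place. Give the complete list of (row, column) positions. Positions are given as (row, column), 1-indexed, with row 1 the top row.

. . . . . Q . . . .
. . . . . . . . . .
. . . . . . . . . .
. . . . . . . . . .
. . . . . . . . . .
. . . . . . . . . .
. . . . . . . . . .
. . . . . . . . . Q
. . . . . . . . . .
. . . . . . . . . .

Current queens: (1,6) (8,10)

(1,6) (2,2) (3,7) (4,5) (5,1) (6,9) (7,4) (8,10) (9,8) (10,3)

Row 2: attacked by (1,6)→{5,6,7}; (8,10)→{4,10}. Safe: 1, 2, 3, 8, 9. Place at column 2.
Row 3: attacked by (1,6)→{4,6,8}; (2,2)→{1,2,3}; (8,10)→{5,10}. Safe: 7, 9. Place at column 7.
Row 4: attacked by (1,6)→{3,6,9}; (2,2)→{2,4}; (3,7)→{6,7,8}; (8,10)→{6,10}. Safe: 1, 5. Place at column 5.
Row 5: attacked by (1,6)→{2,6,10}; (2,2)→{2,5}; (3,7)→{5,7,9}; (4,5)→{4,5,6}; (8,10)→{7,10}. Safe: 1, 3, 8. Place at column 1.
Row 6: attacked by (1,6)→{1,6}; (2,2)→{2,6}; (3,7)→{4,7,10}; (4,5)→{3,5,7}; (5,1)→{1,2}; (8,10)→{8,10}. Safe: 9. Place at column 9.
Row 7: attacked by (1,6)→{6}; (2,2)→{2,7}; (3,7)→{3,7}; (4,5)→{2,5,8}; (5,1)→{1,3}; (6,9)→{8,9,10}; (8,10)→{9,10}. Safe: 4. Place at column 4.
Row 9: attacked by (1,6)→{6}; (2,2)→{2,9}; (3,7)→{1,7}; (4,5)→{5,10}; (5,1)→{1,5}; (6,9)→{6,9}; (7,4)→{2,4,6}; (8,10)→{9,10}. Safe: 3, 8. Place at column 8.
Row 10: attacked by (1,6)→{6}; (2,2)→{2,10}; (3,7)→{7}; (4,5)→{5}; (5,1)→{1,6}; (6,9)→{5,9}; (7,4)→{1,4,7}; (8,10)→{8,10}; (9,8)→{7,8,9}. Safe: 3. Place at column 3.
Columns [6, 2, 7, 5, 1, 9, 4, 10, 8, 3], r−c [-5, 0, -4, -1, 4, -3, 3, -2, 1, 7], r+c [7, 4, 10, 9, 6, 15, 11, 18, 17, 13] are all distinct, so no two queens attack.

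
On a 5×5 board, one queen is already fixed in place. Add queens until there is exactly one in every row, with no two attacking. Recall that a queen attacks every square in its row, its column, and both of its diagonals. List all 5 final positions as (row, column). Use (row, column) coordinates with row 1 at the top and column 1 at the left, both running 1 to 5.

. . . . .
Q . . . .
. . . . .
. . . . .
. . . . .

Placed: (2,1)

(1,4) (2,1) (3,3) (4,5) (5,2)

Row 1: attacked by (2,1)→{1,2}. Safe: 3, 4, 5. Place at column 4.
Row 3: attacked by (1,4)→{2,4}; (2,1)→{1,2}. Safe: 3, 5. Place at column 3.
Row 4: attacked by (1,4)→{1,4}; (2,1)→{1,3}; (3,3)→{2,3,4}. Safe: 5. Place at column 5.
Row 5: attacked by (1,4)→{4}; (2,1)→{1,4}; (3,3)→{1,3,5}; (4,5)→{4,5}. Safe: 2. Place at column 2.
Columns [4, 1, 3, 5, 2], r−c [-3, 1, 0, -1, 3], r+c [5, 3, 6, 9, 7] are all distinct, so no two queens attack.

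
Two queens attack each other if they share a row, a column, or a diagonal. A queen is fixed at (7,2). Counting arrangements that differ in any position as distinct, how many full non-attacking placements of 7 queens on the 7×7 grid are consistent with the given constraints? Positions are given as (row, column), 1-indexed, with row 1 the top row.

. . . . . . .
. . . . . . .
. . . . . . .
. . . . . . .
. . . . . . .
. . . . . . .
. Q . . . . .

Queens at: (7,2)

7

Branch on row 1: col 1 → 0; col 3 → 0; col 4 → 1; col 5 → 1; col 6 → 4; col 7 → 1.
Sum: 0 + 0 + 1 + 1 + 4 + 1 = 7.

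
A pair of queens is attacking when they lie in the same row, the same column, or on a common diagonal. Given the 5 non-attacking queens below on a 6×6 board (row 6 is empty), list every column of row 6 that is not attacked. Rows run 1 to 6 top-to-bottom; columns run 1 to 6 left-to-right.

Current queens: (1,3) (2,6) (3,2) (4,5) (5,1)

columns 4

(1,3) attacks row 6 at column 3.
(2,6) attacks row 6 at column 6 and diagonals 2.
(3,2) attacks row 6 at column 2 and diagonals 5.
(4,5) attacks row 6 at column 5 and diagonals 3.
(5,1) attacks row 6 at column 1 and diagonals 2.
Attacked columns: {1, 2, 3, 5, 6}. Safe: {4}.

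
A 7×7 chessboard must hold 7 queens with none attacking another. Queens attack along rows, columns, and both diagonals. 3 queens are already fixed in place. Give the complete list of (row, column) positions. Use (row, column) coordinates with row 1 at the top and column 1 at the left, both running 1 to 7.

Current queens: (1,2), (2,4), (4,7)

(1,2) (2,4) (3,1) (4,7) (5,5) (6,3) (7,6)

Row 3: attacked by (1,2)→{2,4}; (2,4)→{3,4,5}; (4,7)→{6,7}. Safe: 1. Place at column 1.
Row 5: attacked by (1,2)→{2,6}; (2,4)→{1,4,7}; (3,1)→{1,3}; (4,7)→{6,7}. Safe: 5. Place at column 5.
Row 6: attacked by (1,2)→{2,7}; (2,4)→{4}; (3,1)→{1,4}; (4,7)→{5,7}; (5,5)→{4,5,6}. Safe: 3. Place at column 3.
Row 7: attacked by (1,2)→{2}; (2,4)→{4}; (3,1)→{1,5}; (4,7)→{4,7}; (5,5)→{3,5,7}; (6,3)→{2,3,4}. Safe: 6. Place at column 6.
Columns [2, 4, 1, 7, 5, 3, 6], r−c [-1, -2, 2, -3, 0, 3, 1], r+c [3, 6, 4, 11, 10, 9, 13] are all distinct, so no two queens attack.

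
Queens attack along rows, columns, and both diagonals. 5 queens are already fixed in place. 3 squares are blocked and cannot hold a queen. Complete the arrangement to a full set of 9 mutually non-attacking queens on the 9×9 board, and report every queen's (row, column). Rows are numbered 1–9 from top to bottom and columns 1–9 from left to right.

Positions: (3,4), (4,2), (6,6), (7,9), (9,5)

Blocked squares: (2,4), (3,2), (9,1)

Row 1: attacked by (3,4)→{2,4,6}; (4,2)→{2,5}; (6,6)→{1,6}; (7,9)→{3,9}; (9,5)→{5}. Safe: 7, 8. Place at column 7.
Row 2: attacked by (1,7)→{6,7,8}; (3,4)→{3,4,5}; (4,2)→{2,4}; (6,6)→{2,6}; (7,9)→{4,9}; (9,5)→{5}. Blocked: 4. Safe: 1. Place at column 1.
Row 5: attacked by (1,7)→{3,7}; (2,1)→{1,4}; (3,4)→{2,4,6}; (4,2)→{1,2,3}; (6,6)→{5,6,7}; (7,9)→{7,9}; (9,5)→{1,5,9}. Safe: 8. Place at column 8.
Row 8: attacked by (1,7)→{7}; (2,1)→{1,7}; (3,4)→{4,9}; (4,2)→{2,6}; (5,8)→{5,8}; (6,6)→{4,6,8}; (7,9)→{8,9}; (9,5)→{4,5,6}. Safe: 3. Place at column 3.
Columns [7, 1, 4, 2, 8, 6, 9, 3, 5], r−c [-6, 1, -1, 2, -3, 0, -2, 5, 4], r+c [8, 3, 7, 6, 13, 12, 16, 11, 14] are all distinct, so no two queens attack.

(1,7) (2,1) (3,4) (4,2) (5,8) (6,6) (7,9) (8,3) (9,5)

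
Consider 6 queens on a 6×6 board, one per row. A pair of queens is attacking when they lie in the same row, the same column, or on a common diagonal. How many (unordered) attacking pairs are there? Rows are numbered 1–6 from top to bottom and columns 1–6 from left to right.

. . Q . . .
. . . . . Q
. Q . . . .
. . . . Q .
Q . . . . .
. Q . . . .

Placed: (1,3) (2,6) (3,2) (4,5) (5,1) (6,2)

Same column: (3,2)–(6,2) (column 2).
Same diagonal: (2,6)–(6,2) (|2−6| = |6−2| = 4); (5,1)–(6,2) (|5−6| = |1−2| = 1).
Total attacking pairs: 3.

3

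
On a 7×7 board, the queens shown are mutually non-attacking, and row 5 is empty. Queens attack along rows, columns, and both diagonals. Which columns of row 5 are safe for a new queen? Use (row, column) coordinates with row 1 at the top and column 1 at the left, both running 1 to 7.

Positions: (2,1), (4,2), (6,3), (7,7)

(2,1) attacks row 5 at column 1 and diagonals 4.
(4,2) attacks row 5 at column 2 and diagonals 1, 3.
(6,3) attacks row 5 at column 3 and diagonals 2, 4.
(7,7) attacks row 5 at column 7 and diagonals 5.
Attacked columns: {1, 2, 3, 4, 5, 7}. Safe: {6}.

columns 6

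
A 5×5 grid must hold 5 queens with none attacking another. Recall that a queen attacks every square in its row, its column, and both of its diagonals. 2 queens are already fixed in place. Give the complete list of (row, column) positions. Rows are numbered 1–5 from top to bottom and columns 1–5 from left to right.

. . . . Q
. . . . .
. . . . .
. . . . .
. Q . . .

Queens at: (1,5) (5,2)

(1,5) (2,3) (3,1) (4,4) (5,2)

Row 2: attacked by (1,5)→{4,5}; (5,2)→{2,5}. Safe: 1, 3. Place at column 3.
Row 3: attacked by (1,5)→{3,5}; (2,3)→{2,3,4}; (5,2)→{2,4}. Safe: 1. Place at column 1.
Row 4: attacked by (1,5)→{2,5}; (2,3)→{1,3,5}; (3,1)→{1,2}; (5,2)→{1,2,3}. Safe: 4. Place at column 4.
Columns [5, 3, 1, 4, 2], r−c [-4, -1, 2, 0, 3], r+c [6, 5, 4, 8, 7] are all distinct, so no two queens attack.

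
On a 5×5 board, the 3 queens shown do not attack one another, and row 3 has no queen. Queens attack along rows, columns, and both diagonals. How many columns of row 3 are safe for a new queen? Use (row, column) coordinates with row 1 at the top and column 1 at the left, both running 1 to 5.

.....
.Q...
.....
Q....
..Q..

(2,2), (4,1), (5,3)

1

(2,2) attacks row 3 at column 2 and diagonals 1, 3.
(4,1) attacks row 3 at column 1 and diagonals 2.
(5,3) attacks row 3 at column 3 and diagonals 1, 5.
Attacked columns: {1, 2, 3, 5}. Safe: {4}.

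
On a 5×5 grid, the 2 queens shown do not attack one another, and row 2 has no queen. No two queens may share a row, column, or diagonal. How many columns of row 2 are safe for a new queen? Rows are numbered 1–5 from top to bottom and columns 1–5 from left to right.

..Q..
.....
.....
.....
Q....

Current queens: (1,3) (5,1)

1

(1,3) attacks row 2 at column 3 and diagonals 2, 4.
(5,1) attacks row 2 at column 1 and diagonals 4.
Attacked columns: {1, 2, 3, 4}. Safe: {5}.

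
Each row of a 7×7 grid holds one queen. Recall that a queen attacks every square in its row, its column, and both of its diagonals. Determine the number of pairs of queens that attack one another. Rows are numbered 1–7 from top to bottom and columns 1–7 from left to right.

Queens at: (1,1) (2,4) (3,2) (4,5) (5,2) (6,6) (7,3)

2

Same column: (3,2)–(5,2) (column 2).
Same diagonal: (1,1)–(6,6) (|1−6| = |1−6| = 5).
Total attacking pairs: 2.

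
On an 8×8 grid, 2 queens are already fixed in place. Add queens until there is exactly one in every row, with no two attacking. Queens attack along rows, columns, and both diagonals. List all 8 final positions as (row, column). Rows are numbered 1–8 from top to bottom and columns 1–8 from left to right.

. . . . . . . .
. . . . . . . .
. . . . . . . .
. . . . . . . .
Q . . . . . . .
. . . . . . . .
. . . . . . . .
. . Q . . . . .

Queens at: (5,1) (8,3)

(1,2) (2,7) (3,5) (4,8) (5,1) (6,4) (7,6) (8,3)

Row 1: attacked by (5,1)→{1,5}; (8,3)→{3}. Safe: 2, 4, 6, 7, 8. Place at column 2.
Row 2: attacked by (1,2)→{1,2,3}; (5,1)→{1,4}; (8,3)→{3}. Safe: 5, 6, 7, 8. Place at column 7.
Row 3: attacked by (1,2)→{2,4}; (2,7)→{6,7,8}; (5,1)→{1,3}; (8,3)→{3,8}. Safe: 5. Place at column 5.
Row 4: attacked by (1,2)→{2,5}; (2,7)→{5,7}; (3,5)→{4,5,6}; (5,1)→{1,2}; (8,3)→{3,7}. Safe: 8. Place at column 8.
Row 6: attacked by (1,2)→{2,7}; (2,7)→{3,7}; (3,5)→{2,5,8}; (4,8)→{6,8}; (5,1)→{1,2}; (8,3)→{1,3,5}. Safe: 4. Place at column 4.
Row 7: attacked by (1,2)→{2,8}; (2,7)→{2,7}; (3,5)→{1,5}; (4,8)→{5,8}; (5,1)→{1,3}; (6,4)→{3,4,5}; (8,3)→{2,3,4}. Safe: 6. Place at column 6.
Columns [2, 7, 5, 8, 1, 4, 6, 3], r−c [-1, -5, -2, -4, 4, 2, 1, 5], r+c [3, 9, 8, 12, 6, 10, 13, 11] are all distinct, so no two queens attack.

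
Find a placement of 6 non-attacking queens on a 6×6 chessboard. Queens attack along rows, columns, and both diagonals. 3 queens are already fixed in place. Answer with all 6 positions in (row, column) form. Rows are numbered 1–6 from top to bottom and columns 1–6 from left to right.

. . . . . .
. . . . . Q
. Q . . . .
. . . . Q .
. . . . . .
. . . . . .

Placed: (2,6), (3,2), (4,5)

(1,3) (2,6) (3,2) (4,5) (5,1) (6,4)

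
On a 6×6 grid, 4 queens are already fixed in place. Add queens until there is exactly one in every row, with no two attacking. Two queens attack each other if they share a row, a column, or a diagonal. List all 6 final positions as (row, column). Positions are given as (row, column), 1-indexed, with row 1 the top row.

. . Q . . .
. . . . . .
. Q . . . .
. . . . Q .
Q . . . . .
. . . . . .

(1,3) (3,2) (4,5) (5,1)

(1,3) (2,6) (3,2) (4,5) (5,1) (6,4)

Row 2: attacked by (1,3)→{2,3,4}; (3,2)→{1,2,3}; (4,5)→{3,5}; (5,1)→{1,4}. Safe: 6. Place at column 6.
Row 6: attacked by (1,3)→{3}; (2,6)→{2,6}; (3,2)→{2,5}; (4,5)→{3,5}; (5,1)→{1,2}. Safe: 4. Place at column 4.
Columns [3, 6, 2, 5, 1, 4], r−c [-2, -4, 1, -1, 4, 2], r+c [4, 8, 5, 9, 6, 10] are all distinct, so no two queens attack.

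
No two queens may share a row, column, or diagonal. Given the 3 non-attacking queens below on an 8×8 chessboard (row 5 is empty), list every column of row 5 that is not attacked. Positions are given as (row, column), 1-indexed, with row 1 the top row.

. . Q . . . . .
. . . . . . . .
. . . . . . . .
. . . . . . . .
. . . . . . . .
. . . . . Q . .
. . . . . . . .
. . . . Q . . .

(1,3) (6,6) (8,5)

(1,3) attacks row 5 at column 3 and diagonals 7.
(6,6) attacks row 5 at column 6 and diagonals 5, 7.
(8,5) attacks row 5 at column 5 and diagonals 2, 8.
Attacked columns: {2, 3, 5, 6, 7, 8}. Safe: {1, 4}.

columns 1, 4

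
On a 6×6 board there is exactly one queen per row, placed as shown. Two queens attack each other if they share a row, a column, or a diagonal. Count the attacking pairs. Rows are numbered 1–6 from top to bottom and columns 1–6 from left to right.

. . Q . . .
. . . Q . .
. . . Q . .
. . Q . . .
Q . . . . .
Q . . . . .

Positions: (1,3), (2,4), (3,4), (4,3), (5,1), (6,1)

8

Same column: (1,3)–(4,3) (column 3); (2,4)–(3,4) (column 4); (5,1)–(6,1) (column 1).
Same diagonal: (1,3)–(2,4) (|1−2| = |3−4| = 1); (2,4)–(5,1) (|2−5| = |4−1| = 3); (3,4)–(4,3) (|3−4| = |4−3| = 1); (3,4)–(6,1) (|3−6| = |4−1| = 3); (4,3)–(6,1) (|4−6| = |3−1| = 2).
Total attacking pairs: 8.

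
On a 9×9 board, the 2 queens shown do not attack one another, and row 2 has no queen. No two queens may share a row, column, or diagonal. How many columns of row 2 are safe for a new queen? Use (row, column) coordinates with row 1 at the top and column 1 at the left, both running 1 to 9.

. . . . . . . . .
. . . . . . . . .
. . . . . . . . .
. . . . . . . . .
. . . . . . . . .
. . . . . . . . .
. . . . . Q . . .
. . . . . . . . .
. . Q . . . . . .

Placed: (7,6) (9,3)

6

(7,6) attacks row 2 at column 6 and diagonals 1.
(9,3) attacks row 2 at column 3.
Attacked columns: {1, 3, 6}. Safe: {2, 4, 5, 7, 8, 9}.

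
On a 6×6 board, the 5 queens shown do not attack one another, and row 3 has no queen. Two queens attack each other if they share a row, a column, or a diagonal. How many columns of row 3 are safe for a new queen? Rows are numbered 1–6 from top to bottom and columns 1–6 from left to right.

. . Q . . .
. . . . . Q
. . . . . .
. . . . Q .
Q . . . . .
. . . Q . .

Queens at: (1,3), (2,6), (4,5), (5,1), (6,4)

(1,3) attacks row 3 at column 3 and diagonals 1, 5.
(2,6) attacks row 3 at column 6 and diagonals 5.
(4,5) attacks row 3 at column 5 and diagonals 4, 6.
(5,1) attacks row 3 at column 1 and diagonals 3.
(6,4) attacks row 3 at column 4 and diagonals 1.
Attacked columns: {1, 3, 4, 5, 6}. Safe: {2}.

1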